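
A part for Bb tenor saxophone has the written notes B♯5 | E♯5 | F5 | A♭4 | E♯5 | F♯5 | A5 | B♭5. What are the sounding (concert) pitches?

A#4 D#4 Eb4 Gb3 D#4 E4 G4 Ab4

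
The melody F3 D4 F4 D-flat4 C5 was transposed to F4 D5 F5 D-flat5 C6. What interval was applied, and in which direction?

up a perfect octave

Take the first pair: F3 → F4. F to F spans 8 letter names, so the interval is some kind of octave.
F3 to F4 is 12 semitones, which makes it a perfect octave; the second version is higher, so the direction is up.
Checking another pair — C5 → C6 — gives the same interval.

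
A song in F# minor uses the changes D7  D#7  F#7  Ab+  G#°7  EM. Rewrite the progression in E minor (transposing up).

C7 C#7 E7 Gb+ F#°7 DM

F# minor up to E minor is a minor seventh; each chord root moves by that interval while the quality stays the same.
D7: root D up a minor seventh → C, giving C7.
D#7: root D# up a minor seventh → C#, giving C#7.
F#7: root F# up a minor seventh → E, giving E7.
Ab+: root Ab up a minor seventh → Gb, giving Gb+.
G#°7: root G# up a minor seventh → F#, giving F#°7.
EM: root E up a minor seventh → D, giving DM.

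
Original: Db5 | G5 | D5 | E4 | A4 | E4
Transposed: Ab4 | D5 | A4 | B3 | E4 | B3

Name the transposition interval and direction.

Take the first pair: Db5 → Ab4. D to A spans 4 letter names, so the interval is some kind of fourth.
Ab4 to Db5 is 5 semitones, which makes it a perfect fourth; the second version is lower, so the direction is down.
Checking another pair — E4 → B3 — gives the same interval.

down a perfect fourth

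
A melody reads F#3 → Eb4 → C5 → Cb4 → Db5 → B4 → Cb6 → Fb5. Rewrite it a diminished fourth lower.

F#3 gives C##3
Eb4 gives B3
C5 gives G#4
Cb4 gives G3
Db5 gives A4
B4 gives F##4
Cb6 gives G5
Fb5 gives C5

C##3 B3 G#4 G3 A4 F##4 G5 C5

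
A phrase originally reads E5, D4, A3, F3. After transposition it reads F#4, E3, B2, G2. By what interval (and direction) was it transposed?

down a minor seventh

Take the first pair: E5 → F#4. E to F spans 7 letter names, so the interval is some kind of seventh.
F#4 to E5 is 10 semitones, which makes it a minor seventh; the second version is lower, so the direction is down.
Checking another pair — F3 → G2 — gives the same interval.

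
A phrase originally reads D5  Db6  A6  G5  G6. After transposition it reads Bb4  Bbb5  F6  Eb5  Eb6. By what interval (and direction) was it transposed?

Take the first pair: D5 → Bb4. D to B spans 3 letter names, so the interval is some kind of third.
Bb4 to D5 is 4 semitones, which makes it a major third; the second version is lower, so the direction is down.
Checking another pair — G6 → Eb6 — gives the same interval.

down a major third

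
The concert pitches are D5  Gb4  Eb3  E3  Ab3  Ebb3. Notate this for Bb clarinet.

E5 Ab4 F3 F#3 Bb3 Fb3

The Bb clarinet sounds a major second below written, so the written part must be a major second above concert — transpose each note up.
D5 -> E5
Gb4 -> Ab4
Eb3 -> F3
E3 -> F#3
Ab3 -> Bb3
Ebb3 -> Fb3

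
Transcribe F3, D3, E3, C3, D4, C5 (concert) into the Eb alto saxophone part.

D4 B3 C#4 A3 B4 A5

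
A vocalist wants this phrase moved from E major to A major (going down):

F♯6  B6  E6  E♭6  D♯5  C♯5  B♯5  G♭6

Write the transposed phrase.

B5 E6 A5 Ab5 G#4 F#4 E#5 Cb6

From E down to A is a perfect fifth; apply that to each pitch.
F#6 gives B5
B6 gives E6
E6 gives A5
Eb6 gives Ab5
D#5 gives G#4
C#5 gives F#4
B#5 gives E#5
Gb6 gives Cb6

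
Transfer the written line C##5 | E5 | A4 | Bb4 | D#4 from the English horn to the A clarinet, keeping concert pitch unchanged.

First find concert pitch: the English horn sounds a perfect fifth below written, so C##5 E5 A4 Bb4 D#4 sounds F##4 A4 D4 Eb4 G#3.
Then write for A clarinet: it sounds a minor third below written, so the part must be a minor third above concert.
F##4 → A#4
A4 → C5
D4 → F4
Eb4 → Gb4
G#3 → B3

A#4 C5 F4 Gb4 B3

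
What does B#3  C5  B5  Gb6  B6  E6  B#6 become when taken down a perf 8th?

B#3: an octave down reaches B, and 12 semitones makes it B#2.
C5: an octave down reaches C, and 12 semitones makes it C4.
B5: an octave down reaches B, and 12 semitones makes it B4.
A perfect octave down from Gb6 gives Gb5.
B6: an octave down reaches B, and 12 semitones makes it B5.
E6: an octave down reaches E, and 12 semitones makes it E5.
A perfect octave down from B#6 gives B#5.

B#2 C4 B4 Gb5 B5 E5 B#5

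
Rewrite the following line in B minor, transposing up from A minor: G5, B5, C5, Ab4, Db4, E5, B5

From A up to B is a major second; apply that to each pitch.
G5 to A5
B5 to C#6
C5 to D5
Ab4 to Bb4
Db4 to Eb4
E5 to F#5
B5 to C#6

A5 C#6 D5 Bb4 Eb4 F#5 C#6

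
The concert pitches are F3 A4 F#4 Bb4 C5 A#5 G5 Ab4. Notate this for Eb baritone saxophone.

D5 F#6 D#6 G6 A6 F##7 E7 F6

Written C4 sounds as Eb2 on the Eb baritone saxophone, so concert pitches are written a major thirteenth up.
F3 -> D5
A4 -> F#6
F#4 -> D#6
Bb4 -> G6
C5 -> A6
A#5 -> F##7
G5 -> E7
Ab4 -> F6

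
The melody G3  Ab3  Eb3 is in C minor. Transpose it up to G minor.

D4 Eb4 Bb3

From C up to G is a perfect fifth; apply that to each pitch.
G3 → D4
Ab3 → Eb4
Eb3 → Bb3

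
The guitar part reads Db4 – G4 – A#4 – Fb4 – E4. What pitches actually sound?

Db3 G3 A#3 Fb3 E3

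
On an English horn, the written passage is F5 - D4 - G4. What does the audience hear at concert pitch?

Bb4 G3 C4

Written C4 on the English horn sounds as F3, a perfect fifth lower; apply that shift to every note.
F5 becomes Bb4
D4 becomes G3
G4 becomes C4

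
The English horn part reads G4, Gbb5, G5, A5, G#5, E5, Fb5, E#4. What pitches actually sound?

The English horn sounds a perfect fifth below written, so transpose each written note down a perfect fifth.
G4 → C4
Gbb5 → Cbb5
G5 → C5
A5 → D5
G#5 → C#5
E5 → A4
Fb5 → Bbb4
E#4 → A#3

C4 Cbb5 C5 D5 C#5 A4 Bbb4 A#3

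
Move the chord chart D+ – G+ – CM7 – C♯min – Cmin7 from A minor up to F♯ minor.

A minor up to F♯ minor is a major sixth; each chord root moves by that interval while the quality stays the same.
D+: root D up a major sixth → B, giving B+.
G+: root G up a major sixth → E, giving E+.
CM7: root C up a major sixth → A, giving AM7.
C♯min: root C♯ up a major sixth → A#, giving A#min.
Cmin7: root C up a major sixth → A, giving Amin7.

B+ E+ AM7 A#min Amin7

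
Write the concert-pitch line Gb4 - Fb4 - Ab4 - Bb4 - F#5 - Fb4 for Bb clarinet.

Ab4 Gb4 Bb4 C5 G#5 Gb4

The Bb clarinet sounds a major second below written, so the written part must be a major second above concert — transpose each note up.
Gb4 to Ab4
Fb4 to Gb4
Ab4 to Bb4
Bb4 to C5
F#5 to G#5
Fb4 to Gb4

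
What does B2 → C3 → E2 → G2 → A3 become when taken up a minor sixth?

B2 up a minor sixth is G3.
C3: a sixth up reaches A, and 8 semitones makes it Ab3.
E2 up a minor sixth is C3.
G2 up a minor sixth is Eb3.
A3 up a minor sixth is F4.

G3 Ab3 C3 Eb3 F4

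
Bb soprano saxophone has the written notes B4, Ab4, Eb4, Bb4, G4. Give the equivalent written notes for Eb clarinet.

F#4 Eb4 Bb3 F4 D4

First find concert pitch: the Bb soprano saxophone sounds a major second below written, so B4 Ab4 Eb4 Bb4 G4 sounds A4 Gb4 Db4 Ab4 F4.
Then write for Eb clarinet: it sounds a minor third above written, so the part must be a minor third below concert.
A4 → F#4
Gb4 → Eb4
Db4 → Bb3
Ab4 → F4
F4 → D4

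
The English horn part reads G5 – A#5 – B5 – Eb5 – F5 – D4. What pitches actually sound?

C5 D#5 E5 Ab4 Bb4 G3

Written C4 on the English horn sounds as F3, a perfect fifth lower; apply that shift to every note.
G5 becomes C5
A#5 becomes D#5
B5 becomes E5
Eb5 becomes Ab4
F5 becomes Bb4
D4 becomes G3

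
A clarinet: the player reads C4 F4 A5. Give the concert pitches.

The A clarinet sounds a minor third below written, so transpose each written note down a minor third.
C4 -> A3
F4 -> D4
A5 -> F#5

A3 D4 F#5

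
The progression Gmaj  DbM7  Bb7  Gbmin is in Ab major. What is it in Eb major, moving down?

Ab major down to Eb major is a perfect fourth; each chord root moves by that interval while the quality stays the same.
Gmaj: root G down a perfect fourth → D, giving Dmaj.
DbM7: root Db down a perfect fourth → Ab, giving AbM7.
Bb7: root Bb down a perfect fourth → F, giving F7.
Gbmin: root Gb down a perfect fourth → Db, giving Dbmin.

Dmaj AbM7 F7 Dbmin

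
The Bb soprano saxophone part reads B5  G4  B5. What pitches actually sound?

A5 F4 A5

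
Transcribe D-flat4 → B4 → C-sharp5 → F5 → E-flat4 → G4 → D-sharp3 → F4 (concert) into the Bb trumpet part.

The Bb trumpet sounds a major second below written, so the written part must be a major second above concert — transpose each note up.
Db4 gives Eb4
B4 gives C#5
C#5 gives D#5
F5 gives G5
Eb4 gives F4
G4 gives A4
D#3 gives E#3
F4 gives G4

Eb4 C#5 D#5 G5 F4 A4 E#3 G4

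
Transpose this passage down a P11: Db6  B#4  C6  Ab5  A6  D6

A perfect eleventh down from Db6 gives Ab4.
A perfect eleventh down from B#4 gives F##3.
C6: an eleventh down reaches G, and 17 semitones makes it G4.
A perfect eleventh down from Ab5 gives Eb4.
A6: an eleventh down reaches E, and 17 semitones makes it E5.
D6 down a perfect eleventh is A4.

Ab4 F##3 G4 Eb4 E5 A4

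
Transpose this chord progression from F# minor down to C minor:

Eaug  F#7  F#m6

Bbaug C7 Cm6

F# minor down to C minor is an augmented fourth; each chord root moves by that interval while the quality stays the same.
Eaug: root E down an augmented fourth → Bb, giving Bbaug.
F#7: root F# down an augmented fourth → C, giving C7.
F#m6: root F# down an augmented fourth → C, giving Cm6.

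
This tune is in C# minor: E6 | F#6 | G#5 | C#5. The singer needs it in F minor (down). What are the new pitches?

C# minor to F minor down is an augmented fifth, so every note moves down by that interval.
E6 becomes Ab5
F#6 becomes Bb5
G#5 becomes C5
C#5 becomes F4

Ab5 Bb5 C5 F4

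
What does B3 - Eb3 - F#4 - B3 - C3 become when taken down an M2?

B3 down a major second is A3.
A major second down from Eb3 gives Db3.
A major second down from F#4 gives E4.
B3 down a major second is A3.
A major second down from C3 gives Bb2.

A3 Db3 E4 A3 Bb2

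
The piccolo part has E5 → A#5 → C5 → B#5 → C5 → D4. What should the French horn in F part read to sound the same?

B6 E#7 G6 F##7 G6 A5

First find concert pitch: the piccolo sounds a perfect octave above written, so E5 A#5 C5 B#5 C5 D4 sounds E6 A#6 C6 B#6 C6 D5.
Then write for French horn in F: it sounds a perfect fifth below written, so the part must be a perfect fifth above concert.
E6 → B6
A#6 → E#7
C6 → G6
B#6 → F##7
C6 → G6
D5 → A5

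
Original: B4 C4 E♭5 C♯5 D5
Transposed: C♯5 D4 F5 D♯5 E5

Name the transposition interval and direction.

Take the first pair: B4 → C#5. B to C spans 2 letter names, so the interval is some kind of second.
B4 to C#5 is 2 semitones, which makes it a major second; the second version is higher, so the direction is up.
Checking another pair — D5 → E5 — gives the same interval.

up a major second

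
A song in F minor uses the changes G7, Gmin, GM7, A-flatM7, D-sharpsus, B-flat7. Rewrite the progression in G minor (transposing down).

A7 Amin AM7 BbM7 E#sus C7

F minor down to G minor is a minor seventh; each chord root moves by that interval while the quality stays the same.
G7: root G down a minor seventh → A, giving A7.
Gmin: root G down a minor seventh → A, giving Amin.
GM7: root G down a minor seventh → A, giving AM7.
A-flatM7: root A-flat down a minor seventh → Bb, giving BbM7.
D-sharpsus: root D-sharp down a minor seventh → E#, giving E#sus.
B-flat7: root B-flat down a minor seventh → C, giving C7.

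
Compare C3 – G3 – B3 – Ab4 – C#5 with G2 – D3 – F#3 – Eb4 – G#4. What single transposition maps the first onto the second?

Take the first pair: C3 → G2. C to G spans 4 letter names, so the interval is some kind of fourth.
G2 to C3 is 5 semitones, which makes it a perfect fourth; the second version is lower, so the direction is down.
Checking another pair — C#5 → G#4 — gives the same interval.

down a perfect fourth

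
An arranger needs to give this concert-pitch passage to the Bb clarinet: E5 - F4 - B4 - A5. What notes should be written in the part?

The Bb clarinet sounds a major second below written, so the written part must be a major second above concert — transpose each note up.
E5 gives F#5
F4 gives G4
B4 gives C#5
A5 gives B5

F#5 G4 C#5 B5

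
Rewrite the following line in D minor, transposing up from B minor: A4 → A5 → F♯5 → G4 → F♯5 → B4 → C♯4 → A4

B minor to D minor up is a minor third, so every note moves up by that interval.
A4 gives C5
A5 gives C6
F#5 gives A5
G4 gives Bb4
F#5 gives A5
B4 gives D5
C#4 gives E4
A4 gives C5

C5 C6 A5 Bb4 A5 D5 E4 C5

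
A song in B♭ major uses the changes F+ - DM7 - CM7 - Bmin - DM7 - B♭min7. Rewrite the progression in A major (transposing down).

E+ C#M7 BM7 A#min C#M7 Amin7

B♭ major down to A major is a minor second; each chord root moves by that interval while the quality stays the same.
F+: root F down a minor second → E, giving E+.
DM7: root D down a minor second → C#, giving C#M7.
CM7: root C down a minor second → B, giving BM7.
Bmin: root B down a minor second → A#, giving A#min.
DM7: root D down a minor second → C#, giving C#M7.
B♭min7: root B♭ down a minor second → A, giving Amin7.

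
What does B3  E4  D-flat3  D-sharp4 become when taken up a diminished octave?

A diminished octave up from B3 gives Bb4.
A diminished octave up from E4 gives Eb5.
Db3 up a diminished octave is Dbb4.
D#4 up a diminished octave is D5.

Bb4 Eb5 Dbb4 D5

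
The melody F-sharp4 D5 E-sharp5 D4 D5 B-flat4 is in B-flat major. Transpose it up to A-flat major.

E5 C6 D#6 C5 C6 Ab5

From B-flat up to A-flat is a minor seventh; apply that to each pitch.
F#4 gives E5
D5 gives C6
E#5 gives D#6
D4 gives C5
D5 gives C6
Bb4 gives Ab5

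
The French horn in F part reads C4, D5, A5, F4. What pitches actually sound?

F3 G4 D5 Bb3

The French horn in F sounds a perfect fifth below written, so transpose each written note down a perfect fifth.
C4 to F3
D5 to G4
A5 to D5
F4 to Bb3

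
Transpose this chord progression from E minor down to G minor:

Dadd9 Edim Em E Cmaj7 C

Fadd9 Gdim Gm G Ebmaj7 Eb

E minor down to G minor is a major sixth; each chord root moves by that interval while the quality stays the same.
Dadd9: root D down a major sixth → F, giving Fadd9.
Edim: root E down a major sixth → G, giving Gdim.
Em: root E down a major sixth → G, giving Gm.
E: root E down a major sixth → G, giving G.
Cmaj7: root C down a major sixth → Eb, giving Ebmaj7.
C: root C down a major sixth → Eb, giving Eb.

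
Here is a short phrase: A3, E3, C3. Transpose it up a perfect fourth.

D4 A3 F3

A3 -> D4
E3 -> A3
C3 -> F3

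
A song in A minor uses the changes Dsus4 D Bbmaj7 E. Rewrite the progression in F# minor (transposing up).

A minor up to F# minor is a major sixth; each chord root moves by that interval while the quality stays the same.
Dsus4: root D up a major sixth → B, giving Bsus4.
D: root D up a major sixth → B, giving B.
Bbmaj7: root Bb up a major sixth → G, giving Gmaj7.
E: root E up a major sixth → C#, giving C#.

Bsus4 B Gmaj7 C#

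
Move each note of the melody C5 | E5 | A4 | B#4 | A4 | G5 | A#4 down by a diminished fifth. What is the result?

C5 to F#4
E5 to A#4
A4 to D#4
B#4 to E##4
A4 to D#4
G5 to C#5
A#4 to D##4

F#4 A#4 D#4 E##4 D#4 C#5 D##4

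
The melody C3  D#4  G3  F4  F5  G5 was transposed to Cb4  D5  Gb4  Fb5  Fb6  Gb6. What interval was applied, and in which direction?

up a diminished octave

Take the first pair: C3 → Cb4. C to C spans 8 letter names, so the interval is some kind of octave.
C3 to Cb4 is 11 semitones, which makes it a diminished octave; the second version is higher, so the direction is up.
Checking another pair — G5 → Gb6 — gives the same interval.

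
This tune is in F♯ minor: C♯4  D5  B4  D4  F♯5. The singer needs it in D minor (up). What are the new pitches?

A4 Bb5 G5 Bb4 D6

F♯ minor to D minor up is a minor sixth, so every note moves up by that interval.
C#4 -> A4
D5 -> Bb5
B4 -> G5
D4 -> Bb4
F#5 -> D6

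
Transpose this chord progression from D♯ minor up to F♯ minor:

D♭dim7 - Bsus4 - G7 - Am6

Fbdim7 Dsus4 Bb7 Cm6

D♯ minor up to F♯ minor is a minor third; each chord root moves by that interval while the quality stays the same.
D♭dim7: root D♭ up a minor third → Fb, giving Fbdim7.
Bsus4: root B up a minor third → D, giving Dsus4.
G7: root G up a minor third → Bb, giving Bb7.
Am6: root A up a minor third → C, giving Cm6.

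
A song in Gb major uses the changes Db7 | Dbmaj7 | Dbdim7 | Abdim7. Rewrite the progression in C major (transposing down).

Gb major down to C major is a diminished fifth; each chord root moves by that interval while the quality stays the same.
Db7: root Db down a diminished fifth → G, giving G7.
Dbmaj7: root Db down a diminished fifth → G, giving Gmaj7.
Dbdim7: root Db down a diminished fifth → G, giving Gdim7.
Abdim7: root Ab down a diminished fifth → D, giving Ddim7.

G7 Gmaj7 Gdim7 Ddim7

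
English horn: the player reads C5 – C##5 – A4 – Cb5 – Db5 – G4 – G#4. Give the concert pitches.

F4 F##4 D4 Fb4 Gb4 C4 C#4

Written C4 on the English horn sounds as F3, a perfect fifth lower; apply that shift to every note.
C5 to F4
C##5 to F##4
A4 to D4
Cb5 to Fb4
Db5 to Gb4
G4 to C4
G#4 to C#4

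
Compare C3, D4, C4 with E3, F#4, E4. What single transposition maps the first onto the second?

From C3 to E3 is 3 letter names — a third of some quality.
C3 to E3 is 4 semitones, which makes it a major third; the second version is higher, so the direction is up.
Checking another pair — C4 → E4 — gives the same interval.

up a major third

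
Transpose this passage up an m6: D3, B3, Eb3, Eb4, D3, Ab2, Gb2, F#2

Bb3 G4 Cb4 Cb5 Bb3 Fb3 Ebb3 D3

D3 up a minor sixth is Bb3.
B3 up a minor sixth is G4.
Eb3: a sixth up reaches C, and 8 semitones makes it Cb4.
Eb4 up a minor sixth is Cb5.
D3 up a minor sixth is Bb3.
Ab2: a sixth up reaches F, and 8 semitones makes it Fb3.
Gb2 up a minor sixth is Ebb3.
A minor sixth up from F#2 gives D3.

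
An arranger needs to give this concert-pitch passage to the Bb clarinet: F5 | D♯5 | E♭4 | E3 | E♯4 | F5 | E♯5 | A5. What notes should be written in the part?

G5 E#5 F4 F#3 F##4 G5 F##5 B5

The Bb clarinet sounds a major second below written, so the written part must be a major second above concert — transpose each note up.
F5 gives G5
D#5 gives E#5
Eb4 gives F4
E3 gives F#3
E#4 gives F##4
F5 gives G5
E#5 gives F##5
A5 gives B5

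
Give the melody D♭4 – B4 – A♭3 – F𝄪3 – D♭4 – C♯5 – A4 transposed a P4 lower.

Ab3 F#4 Eb3 C##3 Ab3 G#4 E4

Db4 becomes Ab3
B4 becomes F#4
Ab3 becomes Eb3
F##3 becomes C##3
Db4 becomes Ab3
C#5 becomes G#4
A4 becomes E4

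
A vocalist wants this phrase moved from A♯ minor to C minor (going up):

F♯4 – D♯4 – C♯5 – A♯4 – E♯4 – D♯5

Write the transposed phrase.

Ab4 F4 Eb5 C5 G4 F5

From A♯ up to C is a diminished third; apply that to each pitch.
F#4 gives Ab4
D#4 gives F4
C#5 gives Eb5
A#4 gives C5
E#4 gives G4
D#5 gives F5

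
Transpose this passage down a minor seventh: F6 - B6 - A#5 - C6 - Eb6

G5 C#6 B#4 D5 F5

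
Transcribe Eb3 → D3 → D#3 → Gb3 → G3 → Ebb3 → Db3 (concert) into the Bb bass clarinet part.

F4 E4 E#4 Ab4 A4 Fb4 Eb4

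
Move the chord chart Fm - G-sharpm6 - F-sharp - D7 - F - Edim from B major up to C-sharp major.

Gm A#m6 G# E7 G F#dim

B major up to C-sharp major is a major second; each chord root moves by that interval while the quality stays the same.
Fm: root F up a major second → G, giving Gm.
G-sharpm6: root G-sharp up a major second → A#, giving A#m6.
F-sharp: root F-sharp up a major second → G#, giving G#.
D7: root D up a major second → E, giving E7.
F: root F up a major second → G, giving G.
Edim: root E up a major second → F#, giving F#dim.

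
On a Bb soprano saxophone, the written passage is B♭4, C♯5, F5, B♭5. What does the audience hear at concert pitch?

The Bb soprano saxophone sounds a major second below written, so transpose each written note down a major second.
Bb4 becomes Ab4
C#5 becomes B4
F5 becomes Eb5
Bb5 becomes Ab5

Ab4 B4 Eb5 Ab5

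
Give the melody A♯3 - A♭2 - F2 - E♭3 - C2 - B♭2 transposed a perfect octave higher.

A#4 Ab3 F3 Eb4 C3 Bb3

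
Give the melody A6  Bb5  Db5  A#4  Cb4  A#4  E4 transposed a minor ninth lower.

G#5 A4 C4 G##3 Bb2 G##3 D#3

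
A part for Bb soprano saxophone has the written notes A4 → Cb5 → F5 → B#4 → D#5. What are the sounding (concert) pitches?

Written C4 on the Bb soprano saxophone sounds as Bb3, a major second lower; apply that shift to every note.
A4 becomes G4
Cb5 becomes Bbb4
F5 becomes Eb5
B#4 becomes A#4
D#5 becomes C#5

G4 Bbb4 Eb5 A#4 C#5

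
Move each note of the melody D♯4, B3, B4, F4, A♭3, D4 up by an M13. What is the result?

D#4 becomes B#5
B3 becomes G#5
B4 becomes G#6
F4 becomes D6
Ab3 becomes F5
D4 becomes B5

B#5 G#5 G#6 D6 F5 B5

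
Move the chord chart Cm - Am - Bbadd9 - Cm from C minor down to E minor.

C minor down to E minor is a minor sixth; each chord root moves by that interval while the quality stays the same.
Cm: root C down a minor sixth → E, giving Em.
Am: root A down a minor sixth → C#, giving C#m.
Bbadd9: root Bb down a minor sixth → D, giving Dadd9.
Cm: root C down a minor sixth → E, giving Em.

Em C#m Dadd9 Em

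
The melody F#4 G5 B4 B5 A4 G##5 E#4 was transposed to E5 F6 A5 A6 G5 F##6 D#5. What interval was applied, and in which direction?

Take the first pair: F#4 → E5. F to E spans 7 letter names, so the interval is some kind of seventh.
F#4 to E5 is 10 semitones, which makes it a minor seventh; the second version is higher, so the direction is up.
Checking another pair — E#4 → D#5 — gives the same interval.

up a minor seventh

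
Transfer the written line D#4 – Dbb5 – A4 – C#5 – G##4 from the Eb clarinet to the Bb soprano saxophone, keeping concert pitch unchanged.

G#4 Gbb5 D5 F#5 C##5

First find concert pitch: the Eb clarinet sounds a minor third above written, so D#4 Dbb5 A4 C#5 G##4 sounds F#4 Fbb5 C5 E5 B#4.
Then write for Bb soprano saxophone: it sounds a major second below written, so the part must be a major second above concert.
F#4 → G#4
Fbb5 → Gbb5
C5 → D5
E5 → F#5
B#4 → C##5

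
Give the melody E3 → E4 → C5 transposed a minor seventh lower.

F#2 F#3 D4

E3 down a minor seventh is F#2.
E4 down a minor seventh is F#3.
A minor seventh down from C5 gives D4.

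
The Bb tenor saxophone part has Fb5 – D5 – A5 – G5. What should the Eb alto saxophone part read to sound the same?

First find concert pitch: the Bb tenor saxophone sounds a major ninth below written, so Fb5 D5 A5 G5 sounds Ebb4 C4 G4 F4.
Then write for Eb alto saxophone: it sounds a major sixth below written, so the part must be a major sixth above concert.
Ebb4 → Cb5
C4 → A4
G4 → E5
F4 → D5

Cb5 A4 E5 D5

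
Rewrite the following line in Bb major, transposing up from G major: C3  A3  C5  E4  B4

From G up to Bb is a minor third; apply that to each pitch.
C3 -> Eb3
A3 -> C4
C5 -> Eb5
E4 -> G4
B4 -> D5

Eb3 C4 Eb5 G4 D5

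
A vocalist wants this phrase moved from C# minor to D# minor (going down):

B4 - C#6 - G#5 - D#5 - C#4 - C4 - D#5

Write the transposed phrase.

From C# down to D# is a minor seventh; apply that to each pitch.
B4 → C#4
C#6 → D#5
G#5 → A#4
D#5 → E#4
C#4 → D#3
C4 → D3
D#5 → E#4

C#4 D#5 A#4 E#4 D#3 D3 E#4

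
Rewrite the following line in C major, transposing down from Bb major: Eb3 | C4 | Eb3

F2 D3 F2

Bb major to C major down is a minor seventh, so every note moves down by that interval.
Eb3 becomes F2
C4 becomes D3
Eb3 becomes F2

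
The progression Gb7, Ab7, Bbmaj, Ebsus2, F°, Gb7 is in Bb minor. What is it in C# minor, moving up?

A7 B7 C#maj F#sus2 G#° A7

Bb minor up to C# minor is an augmented second; each chord root moves by that interval while the quality stays the same.
Gb7: root Gb up an augmented second → A, giving A7.
Ab7: root Ab up an augmented second → B, giving B7.
Bbmaj: root Bb up an augmented second → C#, giving C#maj.
Ebsus2: root Eb up an augmented second → F#, giving F#sus2.
F°: root F up an augmented second → G#, giving G#°.
Gb7: root Gb up an augmented second → A, giving A7.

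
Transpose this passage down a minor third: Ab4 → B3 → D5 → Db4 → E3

F4 G#3 B4 Bb3 C#3

Ab4 down a minor third is F4.
B3 down a minor third is G#3.
D5 down a minor third is B4.
Db4 down a minor third is Bb3.
E3 down a minor third is C#3.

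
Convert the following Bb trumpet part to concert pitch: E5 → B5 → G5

D5 A5 F5

The Bb trumpet sounds a major second below written, so transpose each written note down a major second.
E5 becomes D5
B5 becomes A5
G5 becomes F5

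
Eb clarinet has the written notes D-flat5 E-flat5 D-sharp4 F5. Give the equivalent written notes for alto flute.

Bbb5 Cb6 B4 Db6

First find concert pitch: the Eb clarinet sounds a minor third above written, so D-flat5 E-flat5 D-sharp4 F5 sounds Fb5 Gb5 F#4 Ab5.
Then write for alto flute: it sounds a perfect fourth below written, so the part must be a perfect fourth above concert.
Fb5 → Bbb5
Gb5 → Cb6
F#4 → B4
Ab5 → Db6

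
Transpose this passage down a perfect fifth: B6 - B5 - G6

B6: a fifth down reaches E, and 7 semitones makes it E6.
A perfect fifth down from B5 gives E5.
G6: a fifth down reaches C, and 7 semitones makes it C6.

E6 E5 C6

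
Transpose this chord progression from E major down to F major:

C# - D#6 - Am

D E6 Bbm

E major down to F major is a major seventh; each chord root moves by that interval while the quality stays the same.
C#: root C# down a major seventh → D, giving D.
D#6: root D# down a major seventh → E, giving E6.
Am: root A down a major seventh → Bb, giving Bbm.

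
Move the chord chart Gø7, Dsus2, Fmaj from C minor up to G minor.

Dø7 Asus2 Cmaj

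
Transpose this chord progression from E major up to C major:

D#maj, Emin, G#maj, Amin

E major up to C major is a minor sixth; each chord root moves by that interval while the quality stays the same.
D#maj: root D# up a minor sixth → B, giving Bmaj.
Emin: root E up a minor sixth → C, giving Cmin.
G#maj: root G# up a minor sixth → E, giving Emaj.
Amin: root A up a minor sixth → F, giving Fmin.

Bmaj Cmin Emaj Fmin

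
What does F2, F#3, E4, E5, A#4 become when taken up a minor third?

Ab2 A3 G4 G5 C#5

F2 -> Ab2
F#3 -> A3
E4 -> G4
E5 -> G5
A#4 -> C#5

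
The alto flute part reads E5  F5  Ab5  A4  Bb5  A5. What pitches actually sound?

B4 C5 Eb5 E4 F5 E5

The alto flute sounds a perfect fourth below written, so transpose each written note down a perfect fourth.
E5 → B4
F5 → C5
Ab5 → Eb5
A4 → E4
Bb5 → F5
A5 → E5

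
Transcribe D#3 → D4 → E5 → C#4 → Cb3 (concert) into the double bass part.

The double bass sounds a perfect octave below written, so the written part must be a perfect octave above concert — transpose each note up.
D#3 becomes D#4
D4 becomes D5
E5 becomes E6
C#4 becomes C#5
Cb3 becomes Cb4

D#4 D5 E6 C#5 Cb4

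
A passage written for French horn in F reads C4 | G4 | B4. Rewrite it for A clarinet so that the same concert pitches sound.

Ab3 Eb4 G4

First find concert pitch: the French horn in F sounds a perfect fifth below written, so C4 G4 B4 sounds F3 C4 E4.
Then write for A clarinet: it sounds a minor third below written, so the part must be a minor third above concert.
F3 → Ab3
C4 → Eb4
E4 → G4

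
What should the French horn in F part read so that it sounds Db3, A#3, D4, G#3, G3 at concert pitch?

Ab3 E#4 A4 D#4 D4

Written C4 sounds as F3 on the French horn in F, so concert pitches are written a perfect fifth up.
Db3 gives Ab3
A#3 gives E#4
D4 gives A4
G#3 gives D#4
G3 gives D4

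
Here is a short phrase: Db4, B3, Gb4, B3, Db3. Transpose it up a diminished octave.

Dbb5 Bb4 Gbb5 Bb4 Dbb4

A diminished octave up from Db4 gives Dbb5.
A diminished octave up from B3 gives Bb4.
Gb4: an octave up reaches G, and 11 semitones makes it Gbb5.
B3: an octave up reaches B, and 11 semitones makes it Bb4.
A diminished octave up from Db3 gives Dbb4.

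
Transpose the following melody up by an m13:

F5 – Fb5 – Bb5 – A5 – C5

Db7 Dbb7 Gb7 F7 Ab6

F5 up a minor thirteenth is Db7.
Fb5 up a minor thirteenth is Dbb7.
Bb5: a thirteenth up reaches G, and 20 semitones makes it Gb7.
A5 up a minor thirteenth is F7.
C5: a thirteenth up reaches A, and 20 semitones makes it Ab6.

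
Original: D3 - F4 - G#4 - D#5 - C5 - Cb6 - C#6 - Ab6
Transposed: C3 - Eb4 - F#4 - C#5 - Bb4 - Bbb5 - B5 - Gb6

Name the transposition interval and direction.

down a major second

From D3 to C3 is 2 letter names — a second of some quality.
C3 to D3 is 2 semitones, which makes it a major second; the second version is lower, so the direction is down.
Checking another pair — Ab6 → Gb6 — gives the same interval.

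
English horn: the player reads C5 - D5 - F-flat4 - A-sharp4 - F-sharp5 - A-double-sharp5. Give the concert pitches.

F4 G4 Bbb3 D#4 B4 D##5

Written C4 on the English horn sounds as F3, a perfect fifth lower; apply that shift to every note.
C5 -> F4
D5 -> G4
Fb4 -> Bbb3
A#4 -> D#4
F#5 -> B4
A##5 -> D##5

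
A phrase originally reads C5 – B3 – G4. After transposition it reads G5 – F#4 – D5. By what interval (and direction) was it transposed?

Take the first pair: C5 → G5. C to G spans 5 letter names, so the interval is some kind of fifth.
C5 to G5 is 7 semitones, which makes it a perfect fifth; the second version is higher, so the direction is up.
Checking another pair — G4 → D5 — gives the same interval.

up a perfect fifth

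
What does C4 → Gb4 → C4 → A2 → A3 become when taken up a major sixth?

A4 Eb5 A4 F#3 F#4

C4 up a major sixth is A4.
Gb4 up a major sixth is Eb5.
C4: a sixth up reaches A, and 9 semitones makes it A4.
A2: a sixth up reaches F, and 9 semitones makes it F#3.
A3: a sixth up reaches F, and 9 semitones makes it F#4.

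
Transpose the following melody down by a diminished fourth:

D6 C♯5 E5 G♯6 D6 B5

A diminished fourth down from D6 gives A#5.
C#5: a fourth down reaches G, and 4 semitones makes it G##4.
E5 down a diminished fourth is B#4.
A diminished fourth down from G#6 gives D##6.
A diminished fourth down from D6 gives A#5.
B5 down a diminished fourth is F##5.

A#5 G##4 B#4 D##6 A#5 F##5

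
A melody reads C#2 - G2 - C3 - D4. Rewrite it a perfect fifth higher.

G#2 D3 G3 A4

C#2: a fifth up reaches G, and 7 semitones makes it G#2.
A perfect fifth up from G2 gives D3.
C3 up a perfect fifth is G3.
D4 up a perfect fifth is A4.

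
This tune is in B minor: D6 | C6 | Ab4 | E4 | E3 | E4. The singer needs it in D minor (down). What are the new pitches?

F5 Eb5 Cb4 G3 G2 G3

B minor to D minor down is a major sixth, so every note moves down by that interval.
D6 becomes F5
C6 becomes Eb5
Ab4 becomes Cb4
E4 becomes G3
E3 becomes G2
E4 becomes G3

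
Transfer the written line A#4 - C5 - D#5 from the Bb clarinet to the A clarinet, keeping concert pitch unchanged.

B4 Db5 E5

First find concert pitch: the Bb clarinet sounds a major second below written, so A#4 C5 D#5 sounds G#4 Bb4 C#5.
Then write for A clarinet: it sounds a minor third below written, so the part must be a minor third above concert.
G#4 → B4
Bb4 → Db5
C#5 → E5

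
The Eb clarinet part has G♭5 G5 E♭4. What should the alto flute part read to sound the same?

Ebb6 Eb6 Cb5

First find concert pitch: the Eb clarinet sounds a minor third above written, so G♭5 G5 E♭4 sounds Bbb5 Bb5 Gb4.
Then write for alto flute: it sounds a perfect fourth below written, so the part must be a perfect fourth above concert.
Bbb5 → Ebb6
Bb5 → Eb6
Gb4 → Cb5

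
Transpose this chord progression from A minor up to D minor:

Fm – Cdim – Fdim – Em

A minor up to D minor is a perfect fourth; each chord root moves by that interval while the quality stays the same.
Fm: root F up a perfect fourth → Bb, giving Bbm.
Cdim: root C up a perfect fourth → F, giving Fdim.
Fdim: root F up a perfect fourth → Bb, giving Bbdim.
Em: root E up a perfect fourth → A, giving Am.

Bbm Fdim Bbdim Am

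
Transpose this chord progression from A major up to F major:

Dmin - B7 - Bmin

A major up to F major is a minor sixth; each chord root moves by that interval while the quality stays the same.
Dmin: root D up a minor sixth → Bb, giving Bbmin.
B7: root B up a minor sixth → G, giving G7.
Bmin: root B up a minor sixth → G, giving Gmin.

Bbmin G7 Gmin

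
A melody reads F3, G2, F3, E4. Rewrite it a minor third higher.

Ab3 Bb2 Ab3 G4

F3: a third up reaches A, and 3 semitones makes it Ab3.
G2 up a minor third is Bb2.
F3: a third up reaches A, and 3 semitones makes it Ab3.
E4: a third up reaches G, and 3 semitones makes it G4.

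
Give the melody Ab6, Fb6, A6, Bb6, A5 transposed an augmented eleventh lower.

Ebb5 Cbb5 Eb5 Fb5 Eb4

Ab6 to Ebb5
Fb6 to Cbb5
A6 to Eb5
Bb6 to Fb5
A5 to Eb4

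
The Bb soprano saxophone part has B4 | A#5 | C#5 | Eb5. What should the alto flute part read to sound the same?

D5 C#6 E5 Gb5

First find concert pitch: the Bb soprano saxophone sounds a major second below written, so B4 A#5 C#5 Eb5 sounds A4 G#5 B4 Db5.
Then write for alto flute: it sounds a perfect fourth below written, so the part must be a perfect fourth above concert.
A4 → D5
G#5 → C#6
B4 → E5
Db5 → Gb5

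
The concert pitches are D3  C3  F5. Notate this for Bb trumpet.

E3 D3 G5

The Bb trumpet sounds a major second below written, so the written part must be a major second above concert — transpose each note up.
D3 to E3
C3 to D3
F5 to G5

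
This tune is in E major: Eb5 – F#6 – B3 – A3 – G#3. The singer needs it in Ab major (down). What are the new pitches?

Abb4 Bb5 Eb3 Db3 C3

E major to Ab major down is an augmented fifth, so every note moves down by that interval.
Eb5 gives Abb4
F#6 gives Bb5
B3 gives Eb3
A3 gives Db3
G#3 gives C3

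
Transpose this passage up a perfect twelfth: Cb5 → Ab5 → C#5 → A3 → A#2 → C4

Gb6 Eb7 G#6 E5 E#4 G5

Cb5 becomes Gb6
Ab5 becomes Eb7
C#5 becomes G#6
A3 becomes E5
A#2 becomes E#4
C4 becomes G5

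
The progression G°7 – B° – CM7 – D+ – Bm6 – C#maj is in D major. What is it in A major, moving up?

D major up to A major is a perfect fifth; each chord root moves by that interval while the quality stays the same.
G°7: root G up a perfect fifth → D, giving D°7.
B°: root B up a perfect fifth → F#, giving F#°.
CM7: root C up a perfect fifth → G, giving GM7.
D+: root D up a perfect fifth → A, giving A+.
Bm6: root B up a perfect fifth → F#, giving F#m6.
C#maj: root C# up a perfect fifth → G#, giving G#maj.

D°7 F#° GM7 A+ F#m6 G#maj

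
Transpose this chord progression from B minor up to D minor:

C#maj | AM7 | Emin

B minor up to D minor is a minor third; each chord root moves by that interval while the quality stays the same.
C#maj: root C# up a minor third → E, giving Emaj.
AM7: root A up a minor third → C, giving CM7.
Emin: root E up a minor third → G, giving Gmin.

Emaj CM7 Gmin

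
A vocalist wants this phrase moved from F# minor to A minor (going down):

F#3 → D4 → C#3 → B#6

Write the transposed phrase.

A2 F3 E2 D#6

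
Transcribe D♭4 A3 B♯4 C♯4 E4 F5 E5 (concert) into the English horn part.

The English horn sounds a perfect fifth below written, so the written part must be a perfect fifth above concert — transpose each note up.
Db4 -> Ab4
A3 -> E4
B#4 -> F##5
C#4 -> G#4
E4 -> B4
F5 -> C6
E5 -> B5

Ab4 E4 F##5 G#4 B4 C6 B5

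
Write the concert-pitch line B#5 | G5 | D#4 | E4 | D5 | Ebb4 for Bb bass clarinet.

The Bb bass clarinet sounds a major ninth below written, so the written part must be a major ninth above concert — transpose each note up.
B#5 -> C##7
G5 -> A6
D#4 -> E#5
E4 -> F#5
D5 -> E6
Ebb4 -> Fb5

C##7 A6 E#5 F#5 E6 Fb5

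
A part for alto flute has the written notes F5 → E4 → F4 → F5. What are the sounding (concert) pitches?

C5 B3 C4 C5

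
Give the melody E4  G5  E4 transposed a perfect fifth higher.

B4 D6 B4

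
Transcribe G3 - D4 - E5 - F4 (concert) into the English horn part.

The English horn sounds a perfect fifth below written, so the written part must be a perfect fifth above concert — transpose each note up.
G3 -> D4
D4 -> A4
E5 -> B5
F4 -> C5

D4 A4 B5 C5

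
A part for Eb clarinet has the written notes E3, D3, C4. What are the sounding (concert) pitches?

G3 F3 Eb4

Written C4 on the Eb clarinet sounds as Eb4, a minor third higher; apply that shift to every note.
E3 gives G3
D3 gives F3
C4 gives Eb4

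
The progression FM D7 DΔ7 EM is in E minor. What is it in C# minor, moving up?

DM B7 BΔ7 C#M

E minor up to C# minor is a major sixth; each chord root moves by that interval while the quality stays the same.
FM: root F up a major sixth → D, giving DM.
D7: root D up a major sixth → B, giving B7.
DΔ7: root D up a major sixth → B, giving BΔ7.
EM: root E up a major sixth → C#, giving C#M.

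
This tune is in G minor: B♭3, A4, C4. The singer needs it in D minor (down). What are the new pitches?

F3 E4 G3

G minor to D minor down is a perfect fourth, so every note moves down by that interval.
Bb3 gives F3
A4 gives E4
C4 gives G3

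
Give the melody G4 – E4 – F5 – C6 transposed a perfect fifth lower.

G4 down a perfect fifth is C4.
E4 down a perfect fifth is A3.
A perfect fifth down from F5 gives Bb4.
A perfect fifth down from C6 gives F5.

C4 A3 Bb4 F5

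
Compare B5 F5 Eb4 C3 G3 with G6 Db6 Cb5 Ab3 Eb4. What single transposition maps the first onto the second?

up a minor sixth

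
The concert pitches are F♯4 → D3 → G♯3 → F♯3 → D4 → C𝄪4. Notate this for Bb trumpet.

G#4 E3 A#3 G#3 E4 D##4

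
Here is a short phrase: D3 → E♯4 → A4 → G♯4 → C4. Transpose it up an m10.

F4 G#5 C6 B5 Eb5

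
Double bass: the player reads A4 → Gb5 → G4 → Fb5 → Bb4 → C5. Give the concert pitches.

A3 Gb4 G3 Fb4 Bb3 C4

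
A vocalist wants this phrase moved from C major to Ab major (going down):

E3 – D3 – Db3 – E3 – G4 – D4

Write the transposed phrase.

From C down to Ab is a major third; apply that to each pitch.
E3 gives C3
D3 gives Bb2
Db3 gives Bbb2
E3 gives C3
G4 gives Eb4
D4 gives Bb3

C3 Bb2 Bbb2 C3 Eb4 Bb3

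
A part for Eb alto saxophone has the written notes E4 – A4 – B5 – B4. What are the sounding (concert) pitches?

G3 C4 D5 D4

The Eb alto saxophone sounds a major sixth below written, so transpose each written note down a major sixth.
E4 to G3
A4 to C4
B5 to D5
B4 to D4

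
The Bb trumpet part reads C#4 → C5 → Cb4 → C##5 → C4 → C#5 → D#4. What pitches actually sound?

Written C4 on the Bb trumpet sounds as Bb3, a major second lower; apply that shift to every note.
C#4 becomes B3
C5 becomes Bb4
Cb4 becomes Bbb3
C##5 becomes B#4
C4 becomes Bb3
C#5 becomes B4
D#4 becomes C#4

B3 Bb4 Bbb3 B#4 Bb3 B4 C#4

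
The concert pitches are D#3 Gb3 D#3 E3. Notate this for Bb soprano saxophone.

E#3 Ab3 E#3 F#3

Written C4 sounds as Bb3 on the Bb soprano saxophone, so concert pitches are written a major second up.
D#3 gives E#3
Gb3 gives Ab3
D#3 gives E#3
E3 gives F#3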